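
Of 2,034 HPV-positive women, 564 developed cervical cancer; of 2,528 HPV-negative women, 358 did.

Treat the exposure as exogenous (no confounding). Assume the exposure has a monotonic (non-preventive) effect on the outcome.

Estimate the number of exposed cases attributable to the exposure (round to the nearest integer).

about 276 cases

p₁ = P(outcome | exposed) = 564/2034 = 0.27729
p₀ = P(outcome | unexposed) = 358/2528 = 0.14161
PN = (p₁ − p₀)/p₁ = (0.27729 − 0.14161) / 0.27729 ≈ 0.48929.
Attributable cases ≈ PN × (exposed cases) = 0.48929 × 564 ≈ 275.96.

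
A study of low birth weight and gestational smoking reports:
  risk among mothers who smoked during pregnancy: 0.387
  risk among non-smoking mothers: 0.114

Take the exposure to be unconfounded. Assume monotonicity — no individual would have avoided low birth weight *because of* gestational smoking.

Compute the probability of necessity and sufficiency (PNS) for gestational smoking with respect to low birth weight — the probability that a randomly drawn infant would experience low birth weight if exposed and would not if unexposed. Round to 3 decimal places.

PNS ≈ 0.273

Let p₁ = 0.387, p₀ = 0.114.
Under exogeneity and monotonicity, PNS = p₁ − p₀.
PNS = 0.387 − 0.114 = 0.273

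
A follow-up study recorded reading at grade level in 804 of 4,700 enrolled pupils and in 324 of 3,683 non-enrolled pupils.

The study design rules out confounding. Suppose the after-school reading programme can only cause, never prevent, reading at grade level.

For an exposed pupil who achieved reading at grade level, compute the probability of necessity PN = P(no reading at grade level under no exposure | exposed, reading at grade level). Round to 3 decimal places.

PN ≈ 0.486

p₁ = P(outcome | exposed) = 804/4700 = 0.17106
p₀ = P(outcome | unexposed) = 324/3683 = 0.087972
Under exogeneity and monotonicity, PN = (p₁ − p₀) / p₁.
PN = (0.17106 − 0.087972) / 0.17106 = 0.083092 / 0.17106 ≈ 0.4857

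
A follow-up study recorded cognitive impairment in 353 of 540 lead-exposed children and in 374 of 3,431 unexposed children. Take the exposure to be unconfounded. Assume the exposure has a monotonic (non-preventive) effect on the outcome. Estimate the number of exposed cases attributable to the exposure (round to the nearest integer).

p₁ = P(outcome | exposed) = 353/540 = 0.6537
p₀ = P(outcome | unexposed) = 374/3431 = 0.10901
PN = (p₁ − p₀)/p₁ = (0.6537 − 0.10901) / 0.6537 ≈ 0.83325.
Attributable cases ≈ PN × (exposed cases) = 0.83325 × 353 ≈ 294.14.

about 294 cases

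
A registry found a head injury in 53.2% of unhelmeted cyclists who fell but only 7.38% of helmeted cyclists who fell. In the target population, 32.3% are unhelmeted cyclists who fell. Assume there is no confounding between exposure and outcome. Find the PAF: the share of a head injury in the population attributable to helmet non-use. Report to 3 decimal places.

PAF ≈ 0.667

p₁ = 0.532, p₀ = 0.0738.
Overall risk P(Y=1) = π·p₁ + (1−π)·p₀ = 0.323×0.532 + 0.677×0.0738 = 0.2218.
Under exogeneity, PAF = [P(Y=1) − p₀] / P(Y=1).
PAF = (0.2218 − 0.0738) / 0.2218 ≈ 0.6673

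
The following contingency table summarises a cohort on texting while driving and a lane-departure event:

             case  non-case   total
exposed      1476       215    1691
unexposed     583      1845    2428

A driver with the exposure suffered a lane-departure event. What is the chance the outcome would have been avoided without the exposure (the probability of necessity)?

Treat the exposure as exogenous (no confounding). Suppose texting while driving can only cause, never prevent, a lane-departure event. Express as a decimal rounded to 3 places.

PN ≈ 0.725

p₁ = P(outcome | exposed) = 1476/1691 = 0.87286
p₀ = P(outcome | unexposed) = 583/2428 = 0.24012
Under exogeneity and monotonicity, PN = (p₁ − p₀) / p₁.
PN = (0.87286 − 0.24012) / 0.87286 = 0.63274 / 0.87286 ≈ 0.7249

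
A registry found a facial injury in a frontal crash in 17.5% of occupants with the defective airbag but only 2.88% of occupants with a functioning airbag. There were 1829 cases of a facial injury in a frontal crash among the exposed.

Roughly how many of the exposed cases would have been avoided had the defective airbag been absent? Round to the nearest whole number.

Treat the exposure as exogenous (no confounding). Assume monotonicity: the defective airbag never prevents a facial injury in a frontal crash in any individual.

about 1528 cases

p₁ = 0.175, p₀ = 0.0288.
PN = (p₁ − p₀)/p₁ = (0.175 − 0.0288) / 0.175 ≈ 0.83543.
Attributable cases ≈ PN × (exposed cases) = 0.83543 × 1829 ≈ 1528.00.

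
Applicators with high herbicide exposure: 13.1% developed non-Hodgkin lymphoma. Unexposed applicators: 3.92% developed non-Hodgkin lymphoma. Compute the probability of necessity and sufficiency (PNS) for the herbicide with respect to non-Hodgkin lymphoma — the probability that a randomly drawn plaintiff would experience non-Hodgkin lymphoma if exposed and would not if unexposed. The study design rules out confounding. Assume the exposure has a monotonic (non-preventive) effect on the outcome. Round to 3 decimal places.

p₁ = 0.131, p₀ = 0.0392.
Under exogeneity and monotonicity, PNS = p₁ − p₀.
PNS = 0.131 − 0.0392 = 0.0918

PNS ≈ 0.092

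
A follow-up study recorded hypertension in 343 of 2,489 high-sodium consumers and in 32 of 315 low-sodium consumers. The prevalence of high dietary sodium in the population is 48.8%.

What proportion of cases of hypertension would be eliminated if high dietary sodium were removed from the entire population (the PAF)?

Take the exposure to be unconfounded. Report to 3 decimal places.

p₁ = P(outcome | exposed) = 343/2489 = 0.13781
p₀ = P(outcome | unexposed) = 32/315 = 0.10159
Overall risk P(Y=1) = π·p₁ + (1−π)·p₀ = 0.488×0.13781 + 0.512×0.10159 = 0.11926.
Under exogeneity, PAF = [P(Y=1) − p₀] / P(Y=1).
PAF = (0.11926 − 0.10159) / 0.11926 ≈ 0.1482

PAF ≈ 0.148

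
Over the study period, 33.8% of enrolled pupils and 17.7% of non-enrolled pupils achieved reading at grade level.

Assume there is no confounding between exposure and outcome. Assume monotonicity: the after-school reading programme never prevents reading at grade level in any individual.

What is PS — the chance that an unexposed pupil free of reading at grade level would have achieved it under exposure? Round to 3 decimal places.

PS ≈ 0.196

p₁ = 0.338, p₀ = 0.177.
Under exogeneity and monotonicity, PS = (p₁ − p₀) / (1 − p₀).
PS = (0.338 − 0.177) / (1 − 0.177) = 0.161 / 0.823 ≈ 0.1956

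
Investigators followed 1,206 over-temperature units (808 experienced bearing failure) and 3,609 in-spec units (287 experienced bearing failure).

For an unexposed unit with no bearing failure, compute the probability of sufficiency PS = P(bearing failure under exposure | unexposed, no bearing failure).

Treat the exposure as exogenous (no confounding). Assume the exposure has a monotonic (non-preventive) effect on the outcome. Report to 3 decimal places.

p₁ = P(outcome | exposed) = 808/1206 = 0.66998
p₀ = P(outcome | unexposed) = 287/3609 = 0.079523
Under exogeneity and monotonicity, PS = (p₁ − p₀) / (1 − p₀).
PS = (0.66998 − 0.079523) / (1 − 0.079523) = 0.59046 / 0.92048 ≈ 0.6415

PS ≈ 0.641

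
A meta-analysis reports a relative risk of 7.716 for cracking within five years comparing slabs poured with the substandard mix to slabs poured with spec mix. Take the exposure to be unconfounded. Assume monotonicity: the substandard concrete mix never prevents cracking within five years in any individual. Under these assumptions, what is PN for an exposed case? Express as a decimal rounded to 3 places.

PN ≈ 0.870

Under exogeneity and monotonicity, PN = (RR − 1) / RR = 1 − 1/RR.
PN = (7.716 − 1) / 7.716 = 6.716 / 7.716 ≈ 0.8704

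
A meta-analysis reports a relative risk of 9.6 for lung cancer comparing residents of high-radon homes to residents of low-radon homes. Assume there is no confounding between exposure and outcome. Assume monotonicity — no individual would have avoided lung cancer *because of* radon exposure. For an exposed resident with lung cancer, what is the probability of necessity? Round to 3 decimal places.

PN ≈ 0.896

Under exogeneity and monotonicity, PN = (RR − 1) / RR = 1 − 1/RR.
PN = (9.6 − 1) / 9.6 = 8.6 / 9.6 ≈ 0.8958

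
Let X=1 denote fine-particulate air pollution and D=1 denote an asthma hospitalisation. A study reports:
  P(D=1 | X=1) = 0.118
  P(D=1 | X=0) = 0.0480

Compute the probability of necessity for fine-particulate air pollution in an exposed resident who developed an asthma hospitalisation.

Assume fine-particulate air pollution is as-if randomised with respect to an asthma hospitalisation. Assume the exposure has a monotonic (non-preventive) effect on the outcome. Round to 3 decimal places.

Let p₁ = 0.118, p₀ = 0.048.
Under exogeneity and monotonicity, PN = (p₁ − p₀) / p₁.
PN = (0.118 − 0.048) / 0.118 = 0.07 / 0.118 ≈ 0.5932

PN ≈ 0.593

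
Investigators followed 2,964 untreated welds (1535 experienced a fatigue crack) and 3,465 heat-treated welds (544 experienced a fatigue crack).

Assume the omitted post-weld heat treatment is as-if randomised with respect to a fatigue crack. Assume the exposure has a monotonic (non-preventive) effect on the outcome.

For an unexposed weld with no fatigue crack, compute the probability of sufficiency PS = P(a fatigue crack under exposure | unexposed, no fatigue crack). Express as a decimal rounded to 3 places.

PS ≈ 0.428

p₁ = P(outcome | exposed) = 1535/2964 = 0.51788
p₀ = P(outcome | unexposed) = 544/3465 = 0.157
Under exogeneity and monotonicity, PS = (p₁ − p₀) / (1 − p₀).
PS = (0.51788 − 0.157) / (1 − 0.157) = 0.36088 / 0.843 ≈ 0.4281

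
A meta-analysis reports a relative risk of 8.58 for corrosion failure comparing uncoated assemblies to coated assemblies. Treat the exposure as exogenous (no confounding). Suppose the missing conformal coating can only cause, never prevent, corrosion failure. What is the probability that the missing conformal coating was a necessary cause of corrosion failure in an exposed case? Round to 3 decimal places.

Under exogeneity and monotonicity, PN = (RR − 1) / RR = 1 − 1/RR.
PN = (8.58 − 1) / 8.58 = 7.58 / 8.58 ≈ 0.8834

PN ≈ 0.883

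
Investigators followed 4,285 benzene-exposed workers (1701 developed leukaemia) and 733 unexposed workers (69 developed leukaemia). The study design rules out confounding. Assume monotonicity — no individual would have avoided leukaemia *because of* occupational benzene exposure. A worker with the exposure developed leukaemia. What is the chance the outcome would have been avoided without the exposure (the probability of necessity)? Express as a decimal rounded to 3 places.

PN ≈ 0.763

p₁ = P(outcome | exposed) = 1701/4285 = 0.39697
p₀ = P(outcome | unexposed) = 69/733 = 0.094134
Under exogeneity and monotonicity, PN = (p₁ − p₀) / p₁.
PN = (0.39697 − 0.094134) / 0.39697 = 0.30283 / 0.39697 ≈ 0.7629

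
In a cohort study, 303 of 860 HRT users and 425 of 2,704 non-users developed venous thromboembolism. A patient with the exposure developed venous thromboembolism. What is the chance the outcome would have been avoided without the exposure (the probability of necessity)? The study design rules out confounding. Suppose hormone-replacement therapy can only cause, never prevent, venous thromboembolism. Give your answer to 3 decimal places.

PN ≈ 0.554

p₁ = P(outcome | exposed) = 303/860 = 0.35233
p₀ = P(outcome | unexposed) = 425/2704 = 0.15717
Under exogeneity and monotonicity, PN = (p₁ − p₀) / p₁.
PN = (0.35233 − 0.15717) / 0.35233 = 0.19515 / 0.35233 ≈ 0.5539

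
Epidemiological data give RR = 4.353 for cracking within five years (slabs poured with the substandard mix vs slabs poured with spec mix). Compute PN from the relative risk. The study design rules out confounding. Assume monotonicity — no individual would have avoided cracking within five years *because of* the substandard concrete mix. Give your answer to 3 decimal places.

PN ≈ 0.770

Under exogeneity and monotonicity, PN = (RR − 1) / RR = 1 − 1/RR.
PN = (4.353 − 1) / 4.353 = 3.353 / 4.353 ≈ 0.7703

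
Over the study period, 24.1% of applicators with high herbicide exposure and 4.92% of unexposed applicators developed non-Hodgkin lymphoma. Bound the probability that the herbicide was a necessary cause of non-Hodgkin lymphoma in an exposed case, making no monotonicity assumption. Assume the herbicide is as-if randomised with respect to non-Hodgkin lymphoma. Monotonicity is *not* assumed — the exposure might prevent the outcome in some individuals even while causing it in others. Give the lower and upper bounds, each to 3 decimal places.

0.796 ≤ PN ≤ 1.000

p₁ = 0.241, p₀ = 0.0492.
Under exogeneity alone the bounds on PN are max{0,(p₁−p₀)/p₁} ≤ PN ≤ min{1,(1−p₀)/p₁}.
  lower = (p₁ − p₀)/p₁ = 0.1918 / 0.241 ≈ 0.7959
  upper = min{1, (1 − p₀)/p₁} = 0.9508 / 0.241 ≈ 3.9452 → capped at 1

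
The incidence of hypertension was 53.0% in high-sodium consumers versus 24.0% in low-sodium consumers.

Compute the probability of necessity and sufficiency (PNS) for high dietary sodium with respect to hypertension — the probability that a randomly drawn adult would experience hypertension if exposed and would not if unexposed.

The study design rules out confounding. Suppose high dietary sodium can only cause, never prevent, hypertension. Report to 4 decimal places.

PNS ≈ 0.2900

p₁ = 0.53, p₀ = 0.24.
Under exogeneity and monotonicity, PNS = p₁ − p₀.
PNS = 0.53 − 0.24 = 0.29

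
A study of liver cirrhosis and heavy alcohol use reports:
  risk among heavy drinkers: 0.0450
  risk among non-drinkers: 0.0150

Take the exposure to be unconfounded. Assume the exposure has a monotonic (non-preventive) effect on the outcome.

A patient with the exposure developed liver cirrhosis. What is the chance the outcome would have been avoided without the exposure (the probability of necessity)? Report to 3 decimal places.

PN ≈ 0.667

Let p₁ = 0.045, p₀ = 0.015.
Under exogeneity and monotonicity, PN = (p₁ − p₀) / p₁.
PN = (0.045 − 0.015) / 0.045 = 0.03 / 0.045 ≈ 0.6667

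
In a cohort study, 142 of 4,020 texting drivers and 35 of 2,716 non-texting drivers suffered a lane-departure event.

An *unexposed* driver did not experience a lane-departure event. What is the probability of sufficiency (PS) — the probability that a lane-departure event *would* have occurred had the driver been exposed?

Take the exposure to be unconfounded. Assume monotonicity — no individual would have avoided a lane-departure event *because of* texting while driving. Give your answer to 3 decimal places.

PS ≈ 0.023

p₁ = P(outcome | exposed) = 142/4020 = 0.035323
p₀ = P(outcome | unexposed) = 35/2716 = 0.012887
Under exogeneity and monotonicity, PS = (p₁ − p₀) / (1 − p₀).
PS = (0.035323 − 0.012887) / (1 − 0.012887) = 0.022437 / 0.98711 ≈ 0.0227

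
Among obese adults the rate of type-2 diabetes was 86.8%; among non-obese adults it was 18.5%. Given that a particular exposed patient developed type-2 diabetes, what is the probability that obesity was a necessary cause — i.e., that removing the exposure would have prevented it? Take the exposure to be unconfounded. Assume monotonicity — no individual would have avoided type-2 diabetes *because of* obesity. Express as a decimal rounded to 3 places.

p₁ = 0.868, p₀ = 0.185.
Under exogeneity and monotonicity, PN = (p₁ − p₀) / p₁.
PN = (0.868 − 0.185) / 0.868 = 0.683 / 0.868 ≈ 0.7869

PN ≈ 0.787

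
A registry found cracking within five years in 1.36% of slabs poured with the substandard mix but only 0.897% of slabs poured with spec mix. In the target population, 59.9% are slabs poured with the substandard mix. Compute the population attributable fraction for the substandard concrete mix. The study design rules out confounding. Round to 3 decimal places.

p₁ = 0.0136, p₀ = 0.00897.
Overall risk P(Y=1) = π·p₁ + (1−π)·p₀ = 0.599×0.0136 + 0.401×0.00897 = 0.011743.
Under exogeneity, PAF = [P(Y=1) − p₀] / P(Y=1).
PAF = (0.011743 − 0.00897) / 0.011743 ≈ 0.2362

PAF ≈ 0.236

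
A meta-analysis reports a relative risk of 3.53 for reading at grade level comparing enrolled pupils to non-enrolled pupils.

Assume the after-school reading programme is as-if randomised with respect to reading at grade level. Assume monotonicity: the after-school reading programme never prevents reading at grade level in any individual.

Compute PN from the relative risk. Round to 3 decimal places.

Under exogeneity and monotonicity, PN = (RR − 1) / RR = 1 − 1/RR.
PN = (3.53 − 1) / 3.53 = 2.53 / 3.53 ≈ 0.7167

PN ≈ 0.717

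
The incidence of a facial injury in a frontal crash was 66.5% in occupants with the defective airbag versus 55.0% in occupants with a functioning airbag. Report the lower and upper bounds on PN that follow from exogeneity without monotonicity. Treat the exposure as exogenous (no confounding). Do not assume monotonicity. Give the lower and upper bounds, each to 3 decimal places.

0.173 ≤ PN ≤ 0.677

p₁ = 0.665, p₀ = 0.55.
Under exogeneity alone the bounds on PN are max{0,(p₁−p₀)/p₁} ≤ PN ≤ min{1,(1−p₀)/p₁}.
  lower = (p₁ − p₀)/p₁ = 0.115 / 0.665 ≈ 0.1729
  upper = min{1, (1 − p₀)/p₁} = 0.45 / 0.665 ≈ 0.6767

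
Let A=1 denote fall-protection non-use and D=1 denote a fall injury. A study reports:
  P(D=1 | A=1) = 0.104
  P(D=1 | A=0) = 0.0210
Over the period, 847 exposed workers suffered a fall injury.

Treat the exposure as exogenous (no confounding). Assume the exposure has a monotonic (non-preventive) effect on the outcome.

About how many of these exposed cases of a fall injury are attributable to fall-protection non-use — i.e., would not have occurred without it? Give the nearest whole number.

about 676 cases

Let p₁ = 0.104, p₀ = 0.021.
PN = (p₁ − p₀)/p₁ = (0.104 − 0.021) / 0.104 ≈ 0.79808.
Attributable cases ≈ PN × (exposed cases) = 0.79808 × 847 ≈ 675.97.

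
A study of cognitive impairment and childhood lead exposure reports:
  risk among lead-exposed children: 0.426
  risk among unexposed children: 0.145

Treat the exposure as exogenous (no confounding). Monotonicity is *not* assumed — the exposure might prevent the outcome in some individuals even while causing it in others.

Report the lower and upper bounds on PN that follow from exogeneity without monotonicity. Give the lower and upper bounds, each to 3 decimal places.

0.660 ≤ PN ≤ 1.000

Let p₁ = 0.426, p₀ = 0.145.
Under exogeneity alone the bounds on PN are max{0,(p₁−p₀)/p₁} ≤ PN ≤ min{1,(1−p₀)/p₁}.
  lower = (p₁ − p₀)/p₁ = 0.281 / 0.426 ≈ 0.6596
  upper = min{1, (1 − p₀)/p₁} = 0.855 / 0.426 ≈ 2.0070 → capped at 1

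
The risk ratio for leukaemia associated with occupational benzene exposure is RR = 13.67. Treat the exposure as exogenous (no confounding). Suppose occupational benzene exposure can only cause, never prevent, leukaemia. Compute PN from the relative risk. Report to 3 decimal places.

PN ≈ 0.927

Under exogeneity and monotonicity, PN = (RR − 1) / RR = 1 − 1/RR.
PN = (13.67 − 1) / 13.67 = 12.67 / 13.67 ≈ 0.9268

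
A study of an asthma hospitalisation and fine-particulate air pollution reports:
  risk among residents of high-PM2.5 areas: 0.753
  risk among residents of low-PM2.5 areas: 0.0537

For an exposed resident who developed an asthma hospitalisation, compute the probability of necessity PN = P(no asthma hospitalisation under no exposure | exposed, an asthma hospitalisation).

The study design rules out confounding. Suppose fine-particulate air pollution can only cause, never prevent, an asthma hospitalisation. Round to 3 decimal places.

PN ≈ 0.929

Let p₁ = 0.753, p₀ = 0.0537.
Under exogeneity and monotonicity, PN = (p₁ − p₀) / p₁.
PN = (0.753 − 0.0537) / 0.753 = 0.6993 / 0.753 ≈ 0.9287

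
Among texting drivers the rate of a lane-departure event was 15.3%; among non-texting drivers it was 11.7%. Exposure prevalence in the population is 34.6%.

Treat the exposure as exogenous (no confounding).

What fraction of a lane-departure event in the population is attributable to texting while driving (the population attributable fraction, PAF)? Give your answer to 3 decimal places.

PAF ≈ 0.096

p₁ = 0.153, p₀ = 0.117.
Overall risk P(Y=1) = π·p₁ + (1−π)·p₀ = 0.346×0.153 + 0.654×0.117 = 0.12946.
Under exogeneity, PAF = [P(Y=1) − p₀] / P(Y=1).
PAF = (0.12946 − 0.117) / 0.12946 ≈ 0.0962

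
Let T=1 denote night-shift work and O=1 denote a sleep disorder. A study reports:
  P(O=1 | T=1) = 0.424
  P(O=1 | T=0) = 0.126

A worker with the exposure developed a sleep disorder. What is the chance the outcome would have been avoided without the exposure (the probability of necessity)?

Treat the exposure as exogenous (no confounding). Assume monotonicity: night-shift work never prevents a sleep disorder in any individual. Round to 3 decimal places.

PN ≈ 0.703

Let p₁ = 0.424, p₀ = 0.126.
Under exogeneity and monotonicity, PN = (p₁ − p₀) / p₁.
PN = (0.424 − 0.126) / 0.424 = 0.298 / 0.424 ≈ 0.7028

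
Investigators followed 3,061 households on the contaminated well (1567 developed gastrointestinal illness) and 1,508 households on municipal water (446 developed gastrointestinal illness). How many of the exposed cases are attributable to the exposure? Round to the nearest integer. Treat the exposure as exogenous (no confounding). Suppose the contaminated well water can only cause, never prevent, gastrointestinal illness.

about 662 cases

p₁ = P(outcome | exposed) = 1567/3061 = 0.51192
p₀ = P(outcome | unexposed) = 446/1508 = 0.29576
PN = (p₁ − p₀)/p₁ = (0.51192 − 0.29576) / 0.51192 ≈ 0.42227.
Attributable cases ≈ PN × (exposed cases) = 0.42227 × 1567 ≈ 661.69.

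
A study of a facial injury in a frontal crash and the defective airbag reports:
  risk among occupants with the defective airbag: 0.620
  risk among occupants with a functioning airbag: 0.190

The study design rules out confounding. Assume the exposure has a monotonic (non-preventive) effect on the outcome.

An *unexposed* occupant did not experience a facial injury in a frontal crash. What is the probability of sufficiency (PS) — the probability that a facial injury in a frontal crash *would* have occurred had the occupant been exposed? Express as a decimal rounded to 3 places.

Let p₁ = 0.62, p₀ = 0.19.
Under exogeneity and monotonicity, PS = (p₁ − p₀) / (1 − p₀).
PS = (0.62 − 0.19) / (1 − 0.19) = 0.43 / 0.81 ≈ 0.5309

PS ≈ 0.531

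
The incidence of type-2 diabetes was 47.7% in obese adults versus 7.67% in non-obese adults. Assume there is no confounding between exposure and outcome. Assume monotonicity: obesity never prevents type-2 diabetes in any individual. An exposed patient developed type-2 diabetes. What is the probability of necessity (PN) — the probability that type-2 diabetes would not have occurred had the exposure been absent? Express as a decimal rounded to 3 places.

p₁ = 0.477, p₀ = 0.0767.
Under exogeneity and monotonicity, PN = (p₁ − p₀) / p₁.
PN = (0.477 − 0.0767) / 0.477 = 0.4003 / 0.477 ≈ 0.8392

PN ≈ 0.839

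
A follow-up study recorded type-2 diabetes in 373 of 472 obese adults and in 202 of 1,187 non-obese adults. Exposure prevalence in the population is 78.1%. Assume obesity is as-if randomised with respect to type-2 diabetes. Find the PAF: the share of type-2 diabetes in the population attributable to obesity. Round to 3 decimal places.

PAF ≈ 0.740

p₁ = P(outcome | exposed) = 373/472 = 0.79025
p₀ = P(outcome | unexposed) = 202/1187 = 0.17018
Overall risk P(Y=1) = π·p₁ + (1−π)·p₀ = 0.781×0.79025 + 0.219×0.17018 = 0.65446.
Under exogeneity, PAF = [P(Y=1) − p₀] / P(Y=1).
PAF = (0.65446 − 0.17018) / 0.65446 ≈ 0.7400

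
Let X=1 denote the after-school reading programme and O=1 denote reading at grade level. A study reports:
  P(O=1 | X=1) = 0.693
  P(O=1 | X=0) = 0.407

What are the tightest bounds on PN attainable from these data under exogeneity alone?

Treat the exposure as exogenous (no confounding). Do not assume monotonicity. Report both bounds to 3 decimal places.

0.413 ≤ PN ≤ 0.856

Let p₁ = 0.693, p₀ = 0.407.
Under exogeneity alone the bounds on PN are max{0,(p₁−p₀)/p₁} ≤ PN ≤ min{1,(1−p₀)/p₁}.
  lower = (p₁ − p₀)/p₁ = 0.286 / 0.693 ≈ 0.4127
  upper = min{1, (1 − p₀)/p₁} = 0.593 / 0.693 ≈ 0.8557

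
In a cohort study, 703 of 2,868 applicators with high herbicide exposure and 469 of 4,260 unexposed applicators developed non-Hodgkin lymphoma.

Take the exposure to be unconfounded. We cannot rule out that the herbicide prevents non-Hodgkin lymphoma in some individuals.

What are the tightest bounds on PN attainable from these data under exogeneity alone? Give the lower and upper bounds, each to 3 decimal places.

p₁ = P(outcome | exposed) = 703/2868 = 0.24512
p₀ = P(outcome | unexposed) = 469/4260 = 0.11009
Under exogeneity alone the bounds on PN are max{0,(p₁−p₀)/p₁} ≤ PN ≤ min{1,(1−p₀)/p₁}.
  lower = (p₁ − p₀)/p₁ = 0.13502 / 0.24512 ≈ 0.5509
  upper = min{1, (1 − p₀)/p₁} = 0.88991 / 0.24512 ≈ 3.6305 → capped at 1

0.551 ≤ PN ≤ 1.000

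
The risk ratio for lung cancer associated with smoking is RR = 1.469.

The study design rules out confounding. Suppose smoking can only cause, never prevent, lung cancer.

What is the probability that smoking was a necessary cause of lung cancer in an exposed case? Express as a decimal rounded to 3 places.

PN ≈ 0.319

Under exogeneity and monotonicity, PN = (RR − 1) / RR = 1 − 1/RR.
PN = (1.469 − 1) / 1.469 = 0.469 / 1.469 ≈ 0.3193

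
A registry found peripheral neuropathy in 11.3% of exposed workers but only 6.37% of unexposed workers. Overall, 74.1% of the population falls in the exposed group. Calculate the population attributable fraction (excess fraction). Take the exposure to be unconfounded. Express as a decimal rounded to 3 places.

p₁ = 0.113, p₀ = 0.0637.
Overall risk P(Y=1) = π·p₁ + (1−π)·p₀ = 0.741×0.113 + 0.259×0.0637 = 0.10023.
Under exogeneity, PAF = [P(Y=1) − p₀] / P(Y=1).
PAF = (0.10023 − 0.0637) / 0.10023 ≈ 0.3645

PAF ≈ 0.364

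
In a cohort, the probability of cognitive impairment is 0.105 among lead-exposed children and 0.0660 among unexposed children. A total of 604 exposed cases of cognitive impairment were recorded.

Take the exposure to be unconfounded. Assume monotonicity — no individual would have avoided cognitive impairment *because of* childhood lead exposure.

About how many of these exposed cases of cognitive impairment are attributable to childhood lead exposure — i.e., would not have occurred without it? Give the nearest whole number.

about 224 cases

Let p₁ = 0.105, p₀ = 0.066.
PN = (p₁ − p₀)/p₁ = (0.105 − 0.066) / 0.105 ≈ 0.37143.
Attributable cases ≈ PN × (exposed cases) = 0.37143 × 604 ≈ 224.34.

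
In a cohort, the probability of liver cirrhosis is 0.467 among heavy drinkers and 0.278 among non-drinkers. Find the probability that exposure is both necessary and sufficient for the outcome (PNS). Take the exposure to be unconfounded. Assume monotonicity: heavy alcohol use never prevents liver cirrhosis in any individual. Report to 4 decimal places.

PNS ≈ 0.1890

Let p₁ = 0.467, p₀ = 0.278.
Under exogeneity and monotonicity, PNS = p₁ − p₀.
PNS = 0.467 − 0.278 = 0.189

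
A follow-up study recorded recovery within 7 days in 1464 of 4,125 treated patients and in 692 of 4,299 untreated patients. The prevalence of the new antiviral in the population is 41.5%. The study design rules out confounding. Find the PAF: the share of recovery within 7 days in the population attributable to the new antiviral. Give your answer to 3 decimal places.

PAF ≈ 0.333

p₁ = P(outcome | exposed) = 1464/4125 = 0.35491
p₀ = P(outcome | unexposed) = 692/4299 = 0.16097
Overall risk P(Y=1) = π·p₁ + (1−π)·p₀ = 0.415×0.35491 + 0.585×0.16097 = 0.24145.
Under exogeneity, PAF = [P(Y=1) − p₀] / P(Y=1).
PAF = (0.24145 − 0.16097) / 0.24145 ≈ 0.3333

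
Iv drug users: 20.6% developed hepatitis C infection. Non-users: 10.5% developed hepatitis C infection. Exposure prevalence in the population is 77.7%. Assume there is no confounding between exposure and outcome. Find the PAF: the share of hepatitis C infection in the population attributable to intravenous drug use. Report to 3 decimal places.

p₁ = 0.206, p₀ = 0.105.
Overall risk P(Y=1) = π·p₁ + (1−π)·p₀ = 0.777×0.206 + 0.223×0.105 = 0.18348.
Under exogeneity, PAF = [P(Y=1) − p₀] / P(Y=1).
PAF = (0.18348 − 0.105) / 0.18348 ≈ 0.4277

PAF ≈ 0.428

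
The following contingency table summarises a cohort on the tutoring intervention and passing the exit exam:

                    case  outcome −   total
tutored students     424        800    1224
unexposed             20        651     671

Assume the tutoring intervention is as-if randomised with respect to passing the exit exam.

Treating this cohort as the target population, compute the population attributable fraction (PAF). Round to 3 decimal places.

PAF ≈ 0.873

p₁ = P(outcome | exposed) = 424/1224 = 0.34641
p₀ = P(outcome | unexposed) = 20/671 = 0.029806
Exposure prevalence π = 1224/1895 = 0.64591; overall risk P(Y=1) = 0.2343.
Under exogeneity, PAF = [P(Y=1) − p₀]/P(Y=1).
PAF = (0.2343 − 0.029806) / 0.2343 ≈ 0.8728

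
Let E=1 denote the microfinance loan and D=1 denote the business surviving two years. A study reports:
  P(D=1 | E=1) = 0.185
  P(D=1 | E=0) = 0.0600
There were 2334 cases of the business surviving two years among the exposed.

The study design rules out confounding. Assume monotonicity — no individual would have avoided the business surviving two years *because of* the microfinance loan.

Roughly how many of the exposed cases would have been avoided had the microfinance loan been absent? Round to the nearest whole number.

about 1577 cases

Let p₁ = 0.185, p₀ = 0.06.
PN = (p₁ − p₀)/p₁ = (0.185 − 0.06) / 0.185 ≈ 0.67568.
Attributable cases ≈ PN × (exposed cases) = 0.67568 × 2334 ≈ 1577.03.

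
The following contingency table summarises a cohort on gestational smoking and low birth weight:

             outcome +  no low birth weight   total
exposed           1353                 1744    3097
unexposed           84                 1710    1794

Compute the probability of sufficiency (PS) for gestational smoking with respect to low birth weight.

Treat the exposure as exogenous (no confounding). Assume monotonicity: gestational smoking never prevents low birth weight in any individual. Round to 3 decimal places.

PS ≈ 0.409

p₁ = P(outcome | exposed) = 1353/3097 = 0.43687
p₀ = P(outcome | unexposed) = 84/1794 = 0.046823
Under exogeneity and monotonicity, PS = (p₁ − p₀) / (1 − p₀).
PS = (0.43687 − 0.046823) / (1 − 0.046823) = 0.39005 / 0.95318 ≈ 0.4092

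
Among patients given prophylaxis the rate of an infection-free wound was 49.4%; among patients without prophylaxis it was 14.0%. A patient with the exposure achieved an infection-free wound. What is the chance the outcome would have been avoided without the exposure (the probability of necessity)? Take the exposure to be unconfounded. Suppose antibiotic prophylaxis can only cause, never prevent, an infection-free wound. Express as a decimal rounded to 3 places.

p₁ = 0.494, p₀ = 0.14.
Under exogeneity and monotonicity, PN = (p₁ − p₀) / p₁.
PN = (0.494 − 0.14) / 0.494 = 0.354 / 0.494 ≈ 0.7166

PN ≈ 0.717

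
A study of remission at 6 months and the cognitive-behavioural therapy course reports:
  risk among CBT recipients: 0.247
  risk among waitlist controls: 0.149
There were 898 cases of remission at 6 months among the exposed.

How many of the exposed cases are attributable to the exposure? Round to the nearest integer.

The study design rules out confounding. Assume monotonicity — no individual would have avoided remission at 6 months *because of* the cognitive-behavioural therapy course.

about 356 cases

Let p₁ = 0.247, p₀ = 0.149.
PN = (p₁ − p₀)/p₁ = (0.247 − 0.149) / 0.247 ≈ 0.39676.
Attributable cases ≈ PN × (exposed cases) = 0.39676 × 898 ≈ 356.29.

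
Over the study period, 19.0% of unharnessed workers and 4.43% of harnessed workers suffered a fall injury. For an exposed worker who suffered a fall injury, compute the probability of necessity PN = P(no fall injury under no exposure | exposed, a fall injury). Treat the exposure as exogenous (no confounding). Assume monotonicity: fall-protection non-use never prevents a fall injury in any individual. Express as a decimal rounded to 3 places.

PN ≈ 0.767

p₁ = 0.19, p₀ = 0.0443.
Under exogeneity and monotonicity, PN = (p₁ − p₀) / p₁.
PN = (0.19 − 0.0443) / 0.19 = 0.1457 / 0.19 ≈ 0.7668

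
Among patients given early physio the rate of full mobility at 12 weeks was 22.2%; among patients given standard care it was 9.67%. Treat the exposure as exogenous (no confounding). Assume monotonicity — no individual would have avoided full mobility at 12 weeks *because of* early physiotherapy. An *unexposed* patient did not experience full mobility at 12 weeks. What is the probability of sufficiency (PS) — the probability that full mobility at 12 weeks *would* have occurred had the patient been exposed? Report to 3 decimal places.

PS ≈ 0.139

p₁ = 0.222, p₀ = 0.0967.
Under exogeneity and monotonicity, PS = (p₁ − p₀) / (1 − p₀).
PS = (0.222 − 0.0967) / (1 − 0.0967) = 0.1253 / 0.9033 ≈ 0.1387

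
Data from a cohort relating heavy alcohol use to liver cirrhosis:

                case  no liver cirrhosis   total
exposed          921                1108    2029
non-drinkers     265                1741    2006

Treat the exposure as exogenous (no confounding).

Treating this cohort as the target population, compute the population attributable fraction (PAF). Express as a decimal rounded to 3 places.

PAF ≈ 0.551

p₁ = P(outcome | exposed) = 921/2029 = 0.45392
p₀ = P(outcome | unexposed) = 265/2006 = 0.1321
Exposure prevalence π = 2029/4035 = 0.50285; overall risk P(Y=1) = 0.29393.
Under exogeneity, PAF = [P(Y=1) − p₀]/P(Y=1).
PAF = (0.29393 − 0.1321) / 0.29393 ≈ 0.5506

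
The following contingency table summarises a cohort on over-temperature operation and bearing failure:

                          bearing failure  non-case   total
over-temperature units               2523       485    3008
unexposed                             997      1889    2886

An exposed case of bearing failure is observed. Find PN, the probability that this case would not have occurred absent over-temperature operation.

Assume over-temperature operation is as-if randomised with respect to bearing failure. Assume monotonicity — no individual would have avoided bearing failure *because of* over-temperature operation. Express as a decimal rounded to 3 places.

p₁ = P(outcome | exposed) = 2523/3008 = 0.83876
p₀ = P(outcome | unexposed) = 997/2886 = 0.34546
Under exogeneity and monotonicity, PN = (p₁ − p₀)/p₁.
PN = (0.83876 − 0.34546) / 0.83876 ≈ 0.5881

PN ≈ 0.588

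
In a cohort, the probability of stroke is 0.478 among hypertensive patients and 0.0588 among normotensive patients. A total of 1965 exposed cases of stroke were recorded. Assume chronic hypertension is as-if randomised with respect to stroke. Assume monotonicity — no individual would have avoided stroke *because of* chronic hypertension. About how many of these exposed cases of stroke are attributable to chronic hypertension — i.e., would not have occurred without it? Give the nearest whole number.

about 1723 cases

Let p₁ = 0.478, p₀ = 0.0588.
PN = (p₁ − p₀)/p₁ = (0.478 − 0.0588) / 0.478 ≈ 0.87699.
Attributable cases ≈ PN × (exposed cases) = 0.87699 × 1965 ≈ 1723.28.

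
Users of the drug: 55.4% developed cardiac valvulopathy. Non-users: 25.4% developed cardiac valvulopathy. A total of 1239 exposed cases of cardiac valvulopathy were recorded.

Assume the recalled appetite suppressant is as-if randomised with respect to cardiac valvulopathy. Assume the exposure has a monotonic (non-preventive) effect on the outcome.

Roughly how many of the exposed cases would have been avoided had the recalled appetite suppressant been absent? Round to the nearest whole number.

about 671 cases

p₁ = 0.554, p₀ = 0.254.
PN = (p₁ − p₀)/p₁ = (0.554 − 0.254) / 0.554 ≈ 0.54152.
Attributable cases ≈ PN × (exposed cases) = 0.54152 × 1239 ≈ 670.94.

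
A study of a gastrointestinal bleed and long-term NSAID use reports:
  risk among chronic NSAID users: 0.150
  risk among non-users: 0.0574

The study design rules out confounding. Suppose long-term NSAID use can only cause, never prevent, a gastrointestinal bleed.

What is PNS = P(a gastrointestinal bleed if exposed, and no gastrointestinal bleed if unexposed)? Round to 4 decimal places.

Let p₁ = 0.15, p₀ = 0.0574.
Under exogeneity and monotonicity, PNS = p₁ − p₀.
PNS = 0.15 − 0.0574 = 0.0926

PNS ≈ 0.0926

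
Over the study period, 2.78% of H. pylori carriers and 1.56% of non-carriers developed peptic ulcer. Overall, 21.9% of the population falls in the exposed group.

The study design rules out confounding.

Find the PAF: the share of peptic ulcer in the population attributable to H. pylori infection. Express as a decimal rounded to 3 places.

p₁ = 0.0278, p₀ = 0.0156.
Overall risk P(Y=1) = π·p₁ + (1−π)·p₀ = 0.219×0.0278 + 0.781×0.0156 = 0.018272.
Under exogeneity, PAF = [P(Y=1) − p₀] / P(Y=1).
PAF = (0.018272 − 0.0156) / 0.018272 ≈ 0.1462

PAF ≈ 0.146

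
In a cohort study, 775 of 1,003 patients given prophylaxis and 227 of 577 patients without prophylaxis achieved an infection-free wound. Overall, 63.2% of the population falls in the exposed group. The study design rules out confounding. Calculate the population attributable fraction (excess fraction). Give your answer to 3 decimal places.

PAF ≈ 0.379

p₁ = P(outcome | exposed) = 775/1003 = 0.77268
p₀ = P(outcome | unexposed) = 227/577 = 0.39341
Overall risk P(Y=1) = π·p₁ + (1−π)·p₀ = 0.632×0.77268 + 0.368×0.39341 = 0.63311.
Under exogeneity, PAF = [P(Y=1) − p₀] / P(Y=1).
PAF = (0.63311 − 0.39341) / 0.63311 ≈ 0.3786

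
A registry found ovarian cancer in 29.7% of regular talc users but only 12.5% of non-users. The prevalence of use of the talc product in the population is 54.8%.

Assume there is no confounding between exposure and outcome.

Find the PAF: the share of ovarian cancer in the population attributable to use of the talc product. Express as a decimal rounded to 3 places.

p₁ = 0.297, p₀ = 0.125.
Overall risk P(Y=1) = π·p₁ + (1−π)·p₀ = 0.548×0.297 + 0.452×0.125 = 0.21926.
Under exogeneity, PAF = [P(Y=1) − p₀] / P(Y=1).
PAF = (0.21926 − 0.125) / 0.21926 ≈ 0.4299

PAF ≈ 0.430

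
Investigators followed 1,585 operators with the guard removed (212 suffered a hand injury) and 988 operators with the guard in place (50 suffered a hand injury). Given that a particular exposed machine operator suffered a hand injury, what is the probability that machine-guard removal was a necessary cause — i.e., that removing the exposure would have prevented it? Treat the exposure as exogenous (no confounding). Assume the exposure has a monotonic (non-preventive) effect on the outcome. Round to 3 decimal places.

p₁ = P(outcome | exposed) = 212/1585 = 0.13375
p₀ = P(outcome | unexposed) = 50/988 = 0.050607
Under exogeneity and monotonicity, PN = (p₁ − p₀) / p₁.
PN = (0.13375 − 0.050607) / 0.13375 = 0.083147 / 0.13375 ≈ 0.6216

PN ≈ 0.622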